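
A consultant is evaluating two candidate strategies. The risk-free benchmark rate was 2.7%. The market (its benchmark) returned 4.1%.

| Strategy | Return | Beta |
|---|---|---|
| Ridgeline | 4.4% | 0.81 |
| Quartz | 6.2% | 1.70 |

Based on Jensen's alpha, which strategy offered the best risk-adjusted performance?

Ridgeline: α = 4.4% − [2.7% + 0.81 × (4.1% − 2.7%)] = 0.566
Quartz: α = 6.2% − [2.7% + 1.70 × (4.1% − 2.7%)] = 1.120
Highest: Quartz (1.120).

Quartz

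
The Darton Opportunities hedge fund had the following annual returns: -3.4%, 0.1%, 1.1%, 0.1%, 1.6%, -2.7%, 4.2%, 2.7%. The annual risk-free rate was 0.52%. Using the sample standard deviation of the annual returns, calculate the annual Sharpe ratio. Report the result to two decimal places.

Mean return μ = 3.70 / 8 = 0.4625%
Sample σ = √[Σ(r − μ)² / 7] = √[45.8588 / 7] = √6.5513 = 2.5596%
Sharpe = (μ − rf) / σ = (0.4625 − 0.52) / 2.5596 = -0.0575 / 2.5596 = -0.0225

-0.02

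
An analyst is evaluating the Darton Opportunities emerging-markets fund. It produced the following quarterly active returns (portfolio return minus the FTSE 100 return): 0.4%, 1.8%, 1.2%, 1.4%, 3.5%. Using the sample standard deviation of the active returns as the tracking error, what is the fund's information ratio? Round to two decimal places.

r̄ = (0.4 + 1.8 + 1.2 + 1.4 + 3.5) / 5 = 8.30 / 5 = 1.6600%
Σ(r − r̄)² = (0.4 − 1.6600)² + (1.8 − 1.6600)² + (1.2 − 1.6600)² + … = 5.2720
σ = √[5.2720 / 4] = 1.1480%
IR = r̄ / tracking error = 1.6600 / 1.1480 = 1.4460

1.45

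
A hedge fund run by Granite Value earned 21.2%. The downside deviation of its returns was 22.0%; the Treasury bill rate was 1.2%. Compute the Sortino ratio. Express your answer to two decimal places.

Sortino = (Rp − Rf) / σd = (21.2% − 1.2%) / 22.0% = 20.00% / 22.0% = 0.9091

0.91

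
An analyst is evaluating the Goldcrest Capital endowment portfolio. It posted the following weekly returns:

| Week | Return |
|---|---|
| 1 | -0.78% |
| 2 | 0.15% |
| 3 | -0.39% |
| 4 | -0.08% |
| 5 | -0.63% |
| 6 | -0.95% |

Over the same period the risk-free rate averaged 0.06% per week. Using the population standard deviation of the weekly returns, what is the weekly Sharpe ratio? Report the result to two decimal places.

-1.31

Mean return r̄ = -2.680 / 6 = -0.4467%
Σ(r − r̄)² = 0.8917; population σ = √(0.8917/6) = 0.3855%
Sharpe = (r̄ − rf) / σ = (-0.4467 − 0.06) / 0.3855 = -0.5067 / 0.3855 = -1.3144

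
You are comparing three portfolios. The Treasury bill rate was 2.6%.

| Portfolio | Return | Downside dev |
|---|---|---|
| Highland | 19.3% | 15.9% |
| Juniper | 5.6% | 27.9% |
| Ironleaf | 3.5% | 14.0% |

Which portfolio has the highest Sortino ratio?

Highland

Highland: Sortino ratio = (19.3% − 2.6%) / 15.9% = 1.050
Juniper: Sortino ratio = (5.6% − 2.6%) / 27.9% = 0.108
Ironleaf: Sortino ratio = (3.5% − 2.6%) / 14.0% = 0.064
Highest: Highland (1.050).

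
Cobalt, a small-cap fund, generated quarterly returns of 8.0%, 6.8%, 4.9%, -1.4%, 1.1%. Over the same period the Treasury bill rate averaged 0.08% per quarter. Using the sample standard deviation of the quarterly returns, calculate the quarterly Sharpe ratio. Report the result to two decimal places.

0.96

r̄ = (8 + 6.8 + 4.9 − 1.4 + 1.1) / 5 = 19.40 / 5 = 3.8800%
Σ(r − r̄)² = 62.1480; sample σ = √(62.1480/4) = 3.9417%
Sharpe = (r̄ − rf) / σ = (3.8800 − 0.08) / 3.9417 = 3.8000 / 3.9417 = 0.9641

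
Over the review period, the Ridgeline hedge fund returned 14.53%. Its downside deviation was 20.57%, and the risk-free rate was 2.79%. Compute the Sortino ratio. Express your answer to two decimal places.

Sortino = (Rp − Rf) / σd = (14.53% − 2.79%) / 20.57% = 11.74% / 20.57% = 0.5707

0.57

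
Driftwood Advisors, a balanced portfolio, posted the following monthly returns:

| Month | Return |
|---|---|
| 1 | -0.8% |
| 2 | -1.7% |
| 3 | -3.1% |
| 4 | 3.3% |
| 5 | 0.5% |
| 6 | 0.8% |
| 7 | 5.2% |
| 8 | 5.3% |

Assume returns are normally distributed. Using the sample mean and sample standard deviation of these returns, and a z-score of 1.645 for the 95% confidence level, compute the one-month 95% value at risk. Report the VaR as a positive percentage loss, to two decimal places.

3.97

r̄ = (-0.8 − 1.7 − 3.1 + 3.3 + 0.5 + 0.8 + 5.2 + 5.3) / 8 = 9.50 / 8 = 1.1875%
Sample std dev = √[68.7688 / 7] = 3.1343%
VaR = −(r̄ − z·σ) = −(1.1875 − 1.645 × 3.1343) = −(-3.9684) = 3.9684%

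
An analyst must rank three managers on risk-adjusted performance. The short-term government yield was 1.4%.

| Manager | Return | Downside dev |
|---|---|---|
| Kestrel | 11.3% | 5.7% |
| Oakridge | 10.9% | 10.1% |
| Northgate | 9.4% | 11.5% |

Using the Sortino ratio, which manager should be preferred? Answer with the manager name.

Kestrel

Kestrel: Sortino ratio = (11.3% − 1.4%) / 5.7% = 1.737
Oakridge: Sortino ratio = (10.9% − 1.4%) / 10.1% = 0.941
Northgate: Sortino ratio = (9.4% − 1.4%) / 11.5% = 0.696
Highest: Kestrel (1.737).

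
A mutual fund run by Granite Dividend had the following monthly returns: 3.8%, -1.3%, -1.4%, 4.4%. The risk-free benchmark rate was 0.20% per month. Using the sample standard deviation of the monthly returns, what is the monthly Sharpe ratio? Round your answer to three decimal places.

μ = (3.8 − 1.3 − 1.4 + 4.4) / 4 = 5.50 / 4 = 1.3750%
Σ(r − μ)² = (3.8 − 1.3750)² + (-1.3 − 1.3750)² + … = 29.8875
sample σ = √(29.8875 / 3) = √9.9625 = 3.1563%
Sharpe = (μ − rf) / σ = (1.3750 − 0.2) / 3.1563 = 1.1750 / 3.1563 = 0.3723

0.372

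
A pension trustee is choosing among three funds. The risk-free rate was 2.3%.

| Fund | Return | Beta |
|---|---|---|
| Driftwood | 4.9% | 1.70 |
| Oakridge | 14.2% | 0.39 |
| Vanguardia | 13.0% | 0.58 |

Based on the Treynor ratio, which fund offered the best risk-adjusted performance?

Driftwood: Treynor = (4.9% − 2.3%) / 1.70 = 1.529
Oakridge: Treynor = (14.2% − 2.3%) / 0.39 = 30.513
Vanguardia: Treynor = (13.0% − 2.3%) / 0.58 = 18.448
Highest: Oakridge (30.513).

Oakridge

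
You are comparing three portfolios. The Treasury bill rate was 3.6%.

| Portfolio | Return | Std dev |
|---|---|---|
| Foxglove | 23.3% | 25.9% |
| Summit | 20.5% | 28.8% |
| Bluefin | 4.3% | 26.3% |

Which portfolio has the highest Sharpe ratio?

Foxglove

Foxglove: Sharpe ratio = (23.3% − 3.6%) / 25.9% = 0.761
Summit: Sharpe ratio = (20.5% − 3.6%) / 28.8% = 0.587
Bluefin: Sharpe ratio = (4.3% − 3.6%) / 26.3% = 0.027
Highest: Foxglove (0.761).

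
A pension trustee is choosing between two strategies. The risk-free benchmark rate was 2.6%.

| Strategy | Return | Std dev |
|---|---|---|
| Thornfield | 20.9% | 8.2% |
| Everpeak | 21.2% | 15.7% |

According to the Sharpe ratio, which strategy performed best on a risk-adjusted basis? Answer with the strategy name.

Thornfield: Sharpe ratio = (20.9% − 2.6%) / 8.2% = 2.232
Everpeak: Sharpe ratio = (21.2% − 2.6%) / 15.7% = 1.185
Highest: Thornfield (2.232).

Thornfield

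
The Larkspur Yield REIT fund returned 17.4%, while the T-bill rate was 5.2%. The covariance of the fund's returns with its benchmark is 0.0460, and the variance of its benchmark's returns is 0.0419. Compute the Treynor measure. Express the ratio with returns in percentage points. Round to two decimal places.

11.11

β = Cov / Var = 0.0460 / 0.0419 = 1.0979
Treynor = (Rp − Rf) / β = (17.4% − 5.2%) / 1.0979 = 12.20 / 1.0979 = 11.1121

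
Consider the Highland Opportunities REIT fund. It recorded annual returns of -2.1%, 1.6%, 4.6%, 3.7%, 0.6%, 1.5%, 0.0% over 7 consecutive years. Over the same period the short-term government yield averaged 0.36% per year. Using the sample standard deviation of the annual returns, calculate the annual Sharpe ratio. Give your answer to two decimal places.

0.47

r̄ = (-2.1 + 1.6 + 4.6 + 3.7 + 0.6 + 1.5 + 0) / 7 = 1.4143%
Σ(r − r̄)² = 30.4286; sample σ = √(30.4286/6) = 2.2520%
Sharpe = (r̄ − rf) / σ = (1.4143 − 0.36) / 2.2520 = 1.0543 / 2.2520 = 0.4682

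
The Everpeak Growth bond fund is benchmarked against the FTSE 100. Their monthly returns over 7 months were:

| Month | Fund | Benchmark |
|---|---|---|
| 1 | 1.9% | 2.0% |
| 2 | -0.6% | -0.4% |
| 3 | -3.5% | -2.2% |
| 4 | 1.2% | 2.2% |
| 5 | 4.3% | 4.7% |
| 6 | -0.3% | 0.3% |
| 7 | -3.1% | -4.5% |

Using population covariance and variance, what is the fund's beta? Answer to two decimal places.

0.87

r̄p = -0.0143%,  r̄m = 0.3000%
Cov = Σ(rp − r̄p)(rm − r̄m) / 7 = 6.9257
Var(rm) = Σ(rm − r̄m)² / 7 = 7.9486
β = Cov / Var = 6.9257 / 7.9486 = 0.8713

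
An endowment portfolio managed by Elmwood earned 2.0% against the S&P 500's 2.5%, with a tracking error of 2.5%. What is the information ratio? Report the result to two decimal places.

IR = (Rp − Rb) / TE = (2.0% − 2.5%) / 2.5% = -0.50% / 2.5% = -0.2000

-0.20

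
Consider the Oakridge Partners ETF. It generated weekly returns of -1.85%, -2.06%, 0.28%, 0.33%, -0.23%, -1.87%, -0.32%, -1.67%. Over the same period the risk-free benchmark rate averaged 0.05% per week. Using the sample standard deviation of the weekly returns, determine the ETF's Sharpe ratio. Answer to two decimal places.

-0.94

Mean return r̄ = -7.390 / 8 = -0.9238%
Sample std dev = √[7.4680 / 7] = 1.0329%
Sharpe = (r̄ − rf) / σ = (-0.9238 − 0.05) / 1.0329 = -0.9738 / 1.0329 = -0.9428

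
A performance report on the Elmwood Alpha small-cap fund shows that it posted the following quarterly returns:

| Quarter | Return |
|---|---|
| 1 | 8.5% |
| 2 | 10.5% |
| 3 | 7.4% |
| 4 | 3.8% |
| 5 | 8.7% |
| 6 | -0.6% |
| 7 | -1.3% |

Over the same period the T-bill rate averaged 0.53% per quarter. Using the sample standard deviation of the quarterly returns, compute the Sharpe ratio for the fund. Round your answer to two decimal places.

μ = (8.5 + 10.5 + 7.4 + 3.8 + 8.7 − 0.6 − 1.3) / 7 = 37.00 / 7 = 5.2857%
Σ(r − μ)² = (8.5 − 5.2857)² + (10.5 − 5.2857)² + (7.4 − 5.2857)² + … = 133.8686
σ = √[133.8686 / 6] = 4.7235%
Sharpe = (μ − rf) / σ = (5.2857 − 0.53) / 4.7235 = 4.7557 / 4.7235 = 1.0068

1.01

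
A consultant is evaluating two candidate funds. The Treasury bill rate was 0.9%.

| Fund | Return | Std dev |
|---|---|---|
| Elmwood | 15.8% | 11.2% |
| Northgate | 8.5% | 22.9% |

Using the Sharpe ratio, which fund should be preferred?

Elmwood

Elmwood: Sharpe ratio = (15.8% − 0.9%) / 11.2% = 1.330
Northgate: Sharpe ratio = (8.5% − 0.9%) / 22.9% = 0.332
Highest: Elmwood (1.330).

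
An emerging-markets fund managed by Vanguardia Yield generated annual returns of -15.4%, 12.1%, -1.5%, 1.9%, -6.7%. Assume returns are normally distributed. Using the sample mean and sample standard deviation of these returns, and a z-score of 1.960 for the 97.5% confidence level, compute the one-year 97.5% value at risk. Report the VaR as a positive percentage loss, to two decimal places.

Mean return r̄ = -9.60 / 5 = -1.9200%
Sample std dev = √[415.8880 / 4] = 10.1967%
VaR = −(r̄ − z·σ) = −(-1.9200 − 1.960 × 10.1967) = −(-21.9055) = 21.9055%

21.91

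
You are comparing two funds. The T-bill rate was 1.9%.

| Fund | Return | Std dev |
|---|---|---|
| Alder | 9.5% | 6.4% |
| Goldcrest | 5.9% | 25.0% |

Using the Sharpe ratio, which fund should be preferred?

Alder

Alder: Sharpe ratio = (9.5% − 1.9%) / 6.4% = 1.188
Goldcrest: Sharpe ratio = (5.9% − 1.9%) / 25.0% = 0.160
Highest: Alder (1.188).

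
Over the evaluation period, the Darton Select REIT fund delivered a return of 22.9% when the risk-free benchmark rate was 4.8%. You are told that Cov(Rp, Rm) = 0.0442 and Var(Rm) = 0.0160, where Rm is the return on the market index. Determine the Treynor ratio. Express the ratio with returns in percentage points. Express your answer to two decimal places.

6.55

β = Cov / Var = 0.0442 / 0.0160 = 2.7625
Treynor = (Rp − Rf) / β = (22.9% − 4.8%) / 2.7625 = 18.10 / 2.7625 = 6.5520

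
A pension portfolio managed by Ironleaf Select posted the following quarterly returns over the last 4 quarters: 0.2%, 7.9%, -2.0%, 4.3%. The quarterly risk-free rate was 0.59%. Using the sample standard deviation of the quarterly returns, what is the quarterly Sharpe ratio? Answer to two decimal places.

Mean return r̄ = 10.40 / 4 = 2.6000%
Sample σ = √[Σ(r − r̄)² / 3] = √[57.9000 / 3] = √19.3000 = 4.3932%
Sharpe = (r̄ − rf) / σ = (2.6000 − 0.59) / 4.3932 = 2.0100 / 4.3932 = 0.4575

0.46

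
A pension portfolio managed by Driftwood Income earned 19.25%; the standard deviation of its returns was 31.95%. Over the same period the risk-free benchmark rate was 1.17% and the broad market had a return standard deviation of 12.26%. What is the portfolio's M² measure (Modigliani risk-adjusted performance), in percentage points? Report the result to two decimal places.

8.11

Sharpe = (Rp − Rf) / σp = (19.25% − 1.17%) / 31.95% = 0.5659
M² = Rf + Sharpe × σm = 1.17% + 0.5659 × 12.26% = 8.1079%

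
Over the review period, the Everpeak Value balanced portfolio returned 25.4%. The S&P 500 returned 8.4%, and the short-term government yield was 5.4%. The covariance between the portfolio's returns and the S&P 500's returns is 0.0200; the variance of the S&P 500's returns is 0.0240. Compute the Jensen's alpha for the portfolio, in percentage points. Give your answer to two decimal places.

β = Cov / Var = 0.0200 / 0.0240 = 0.8333
E[R] = Rf + β(Rm − Rf) = 5.4% + 0.8333 × (8.4% − 5.4%) = 7.8999%
α = Rp − E[R] = 25.4% − 7.8999% = 17.5001

17.50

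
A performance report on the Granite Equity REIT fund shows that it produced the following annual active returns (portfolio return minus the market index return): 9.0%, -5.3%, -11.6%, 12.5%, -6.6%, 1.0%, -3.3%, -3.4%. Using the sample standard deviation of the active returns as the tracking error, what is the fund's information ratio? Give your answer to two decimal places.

-0.12

r̄ = (9 − 5.3 − 11.6 + 12.5 − 6.6 + 1 − 3.3 − 3.4) / 8 = -7.70 / 8 = -0.9625%
Sample σ = √[Σ(r − r̄)² / 7] = √[459.4988 / 7] = √65.6427 = 8.1020%
IR = r̄ / tracking error = -0.9625 / 8.1020 = -0.1188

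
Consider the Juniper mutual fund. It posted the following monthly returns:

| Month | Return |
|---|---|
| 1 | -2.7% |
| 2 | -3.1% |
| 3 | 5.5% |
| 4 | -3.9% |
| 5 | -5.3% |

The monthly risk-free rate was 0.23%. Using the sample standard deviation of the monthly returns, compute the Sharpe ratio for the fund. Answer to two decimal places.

-0.50

r̄ = (-2.7 − 3.1 + 5.5 − 3.9 − 5.3) / 5 = -1.9000%
Σ(r − r̄)² = (-2.7 − (-1.9000))² + (-3.1 − (-1.9000))² + … = 72.4000
sample σ = √(72.4000 / 4) = √18.1000 = 4.2544%
Sharpe = (r̄ − rf) / σ = (-1.9000 − 0.23) / 4.2544 = -2.1300 / 4.2544 = -0.5007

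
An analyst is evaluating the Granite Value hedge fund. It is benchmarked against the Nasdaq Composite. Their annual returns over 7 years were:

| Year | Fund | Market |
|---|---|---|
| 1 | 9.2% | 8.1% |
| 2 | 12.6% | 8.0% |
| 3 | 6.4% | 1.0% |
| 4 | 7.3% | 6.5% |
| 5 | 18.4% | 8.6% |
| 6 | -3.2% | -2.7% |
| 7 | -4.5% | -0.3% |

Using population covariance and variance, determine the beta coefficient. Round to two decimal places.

1.55

r̄p = 6.6000%,  r̄m = 4.1714%
Cov = Σ(rp − r̄p)(rm − r̄m) / 7 = 29.2400
Var(rm) = Σ(rm − r̄m)² / 7 = 18.9135
β = Cov / Var = 29.2400 / 18.9135 = 1.5460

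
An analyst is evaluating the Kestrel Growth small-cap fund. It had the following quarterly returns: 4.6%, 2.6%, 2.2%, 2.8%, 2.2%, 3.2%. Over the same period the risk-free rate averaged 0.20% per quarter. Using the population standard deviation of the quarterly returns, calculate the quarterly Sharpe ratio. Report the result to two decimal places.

3.33

Mean return r̄ = 17.60 / 6 = 2.9333%
Σ(r − r̄)² = (4.6 − 2.9333)² + (2.6 − 2.9333)² + … = 4.0533
population σ = √(4.0533 / 6) = √0.6756 = 0.8219%
Sharpe = (r̄ − rf) / σ = (2.9333 − 0.2) / 0.8219 = 2.7333 / 0.8219 = 3.3256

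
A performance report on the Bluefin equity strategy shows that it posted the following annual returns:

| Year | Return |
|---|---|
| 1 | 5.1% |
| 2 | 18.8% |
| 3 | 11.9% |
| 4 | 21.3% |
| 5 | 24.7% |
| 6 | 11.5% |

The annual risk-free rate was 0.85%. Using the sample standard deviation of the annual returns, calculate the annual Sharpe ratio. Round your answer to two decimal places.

2.01

Mean return r̄ = 93.30 / 6 = 15.5500%
Sample σ = √[Σ(r − r̄)² / 5] = √[266.2750 / 5] = √53.2550 = 7.2976%
Sharpe = (r̄ − rf) / σ = (15.5500 − 0.85) / 7.2976 = 14.7000 / 7.2976 = 2.0144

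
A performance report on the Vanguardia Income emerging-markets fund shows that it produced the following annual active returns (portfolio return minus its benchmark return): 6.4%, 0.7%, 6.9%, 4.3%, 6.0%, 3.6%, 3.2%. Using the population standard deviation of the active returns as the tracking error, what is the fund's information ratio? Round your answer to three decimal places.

2.199

r̄ = (6.4 + 0.7 + 6.9 + 4.3 + 6 + 3.6 + 3.2) / 7 = 31.10 / 7 = 4.4429%
Σ(r − r̄)² = (6.4 − 4.4429)² + (0.7 − 4.4429)² + (6.9 − 4.4429)² + … = 28.5771
σ = √[28.5771 / 7] = 2.0205%
IR = r̄ / tracking error = 4.4429 / 2.0205 = 2.1989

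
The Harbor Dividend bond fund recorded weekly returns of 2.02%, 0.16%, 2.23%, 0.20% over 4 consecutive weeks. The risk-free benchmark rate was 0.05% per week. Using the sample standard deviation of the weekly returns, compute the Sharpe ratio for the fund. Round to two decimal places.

r̄ = (2.02 + 0.16 + 2.23 + 0.2) / 4 = 4.610 / 4 = 1.1525%
Σ(r − r̄)² = 3.8059; sample σ = √(3.8059/3) = 1.1263%
Sharpe = (r̄ − rf) / σ = (1.1525 − 0.05) / 1.1263 = 1.1025 / 1.1263 = 0.9789

0.98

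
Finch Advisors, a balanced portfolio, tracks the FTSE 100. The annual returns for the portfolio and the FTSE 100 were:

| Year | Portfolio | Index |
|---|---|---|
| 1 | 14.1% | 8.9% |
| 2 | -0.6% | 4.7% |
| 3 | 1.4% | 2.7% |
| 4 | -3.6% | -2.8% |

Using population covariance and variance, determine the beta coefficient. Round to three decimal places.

r̄p = 2.8250%,  r̄m = 3.3750%
Cov = Σ(rp − r̄p)(rm − r̄m) / 4 = 24.5981
Var(rm) = Σ(rm − r̄m)² / 4 = 17.7169
β = Cov / Var = 24.5981 / 17.7169 = 1.3884

1.388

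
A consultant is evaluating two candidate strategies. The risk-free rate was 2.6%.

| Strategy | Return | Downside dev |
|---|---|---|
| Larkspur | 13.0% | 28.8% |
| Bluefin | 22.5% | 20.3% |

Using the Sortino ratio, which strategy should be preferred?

Bluefin

Larkspur: Sortino ratio = (13.0% − 2.6%) / 28.8% = 0.361
Bluefin: Sortino ratio = (22.5% − 2.6%) / 20.3% = 0.980
Highest: Bluefin (0.980).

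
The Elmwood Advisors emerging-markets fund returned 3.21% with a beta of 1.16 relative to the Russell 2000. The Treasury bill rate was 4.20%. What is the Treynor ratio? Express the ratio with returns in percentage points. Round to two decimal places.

-0.85

Treynor = (Rp − Rf) / β = (3.21% − 4.20%) / 1.16 = -0.99 / 1.16 = -0.8534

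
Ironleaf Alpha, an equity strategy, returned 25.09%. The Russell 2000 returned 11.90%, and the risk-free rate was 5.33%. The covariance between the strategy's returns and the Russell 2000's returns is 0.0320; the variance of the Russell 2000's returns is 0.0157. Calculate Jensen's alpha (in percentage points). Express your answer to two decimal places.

6.37

β = Cov / Var = 0.0320 / 0.0157 = 2.0382
E[R] = Rf + β(Rm − Rf) = 5.33% + 2.0382 × (11.90% − 5.33%) = 18.7210%
α = Rp − E[R] = 25.09% − 18.7210% = 6.3690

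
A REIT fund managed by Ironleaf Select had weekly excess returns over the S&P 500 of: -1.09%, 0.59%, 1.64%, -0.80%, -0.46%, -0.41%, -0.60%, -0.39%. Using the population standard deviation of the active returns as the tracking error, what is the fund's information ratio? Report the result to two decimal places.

-0.23

Mean return r̄ = -1.520 / 8 = -0.1900%
Σ(r − r̄)² = (-1.09 − (-0.1900))² + (0.59 − (-0.1900))² + … = 5.4688
population σ = √(5.4688 / 8) = √0.6836 = 0.8268%
IR = r̄ / tracking error = -0.1900 / 0.8268 = -0.2298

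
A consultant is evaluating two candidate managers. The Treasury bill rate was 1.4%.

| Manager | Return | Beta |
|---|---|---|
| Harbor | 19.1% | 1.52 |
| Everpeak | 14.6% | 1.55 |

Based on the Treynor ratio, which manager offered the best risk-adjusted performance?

Harbor: Treynor = (19.1% − 1.4%) / 1.52 = 11.645
Everpeak: Treynor = (14.6% − 1.4%) / 1.55 = 8.516
Highest: Harbor (11.645).

Harbor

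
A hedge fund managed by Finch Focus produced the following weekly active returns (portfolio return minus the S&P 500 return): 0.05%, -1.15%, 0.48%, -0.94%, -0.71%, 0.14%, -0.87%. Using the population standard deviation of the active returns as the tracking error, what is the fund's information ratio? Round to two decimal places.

-0.73

r̄ = (0.05 − 1.15 + 0.48 − 0.94 − 0.71 + 0.14 − 0.87) / 7 = -3.000 / 7 = -0.4286%
Population std dev = √[2.4339 / 7] = 0.5897%
IR = r̄ / tracking error = -0.4286 / 0.5897 = -0.7268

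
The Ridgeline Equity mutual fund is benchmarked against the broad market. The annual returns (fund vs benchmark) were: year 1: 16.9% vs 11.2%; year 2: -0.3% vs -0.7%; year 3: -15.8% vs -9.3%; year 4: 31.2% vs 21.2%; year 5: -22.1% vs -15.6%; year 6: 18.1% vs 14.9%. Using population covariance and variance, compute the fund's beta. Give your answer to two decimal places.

r̄p = 4.6667%,  r̄m = 3.6167%
Cov = Σ(rp − r̄p)(rm − r̄m) / 6 = 251.8422
Var(rm) = Σ(rm − r̄m)² / 6 = 174.7914
β = Cov / Var = 251.8422 / 174.7914 = 1.4408

1.44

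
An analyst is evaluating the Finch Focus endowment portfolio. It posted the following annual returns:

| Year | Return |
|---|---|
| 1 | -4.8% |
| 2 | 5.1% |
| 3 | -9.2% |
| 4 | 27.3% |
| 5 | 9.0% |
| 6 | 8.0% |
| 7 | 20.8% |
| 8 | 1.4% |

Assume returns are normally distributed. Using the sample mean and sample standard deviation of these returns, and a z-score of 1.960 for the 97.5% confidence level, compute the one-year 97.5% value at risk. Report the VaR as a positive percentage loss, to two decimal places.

16.73

r̄ = (-4.8 + 5.1 − 9.2 + 27.3 + 9 + 8 + 20.8 + 1.4) / 8 = 57.60 / 8 = 7.2000%
Σ(r − r̄)² = 1043.8600; sample σ = √(1043.8600/7) = 12.2116%
VaR = −(r̄ − z·σ) = −(7.2000 − 1.960 × 12.2116) = −(-16.7347) = 16.7347%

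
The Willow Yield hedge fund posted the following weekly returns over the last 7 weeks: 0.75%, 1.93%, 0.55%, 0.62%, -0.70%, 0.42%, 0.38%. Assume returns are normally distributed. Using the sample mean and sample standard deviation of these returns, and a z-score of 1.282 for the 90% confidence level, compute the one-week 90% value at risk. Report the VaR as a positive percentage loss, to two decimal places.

0.42

Mean return μ = 3.950 / 7 = 0.5643%
Sample σ = √[Σ(r − μ)² / 6] = √[3.5562 / 6] = √0.5927 = 0.7699%
VaR = −(μ − z·σ) = −(0.5643 − 1.282 × 0.7699) = −(-0.4227) = 0.4227%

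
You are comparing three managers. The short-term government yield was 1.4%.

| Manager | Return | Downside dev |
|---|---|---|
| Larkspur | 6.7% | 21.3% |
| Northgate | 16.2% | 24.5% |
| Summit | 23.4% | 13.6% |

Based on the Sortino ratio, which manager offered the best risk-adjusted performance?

Larkspur: Sortino ratio = (6.7% − 1.4%) / 21.3% = 0.249
Northgate: Sortino ratio = (16.2% − 1.4%) / 24.5% = 0.604
Summit: Sortino ratio = (23.4% − 1.4%) / 13.6% = 1.618
Highest: Summit (1.618).

Summit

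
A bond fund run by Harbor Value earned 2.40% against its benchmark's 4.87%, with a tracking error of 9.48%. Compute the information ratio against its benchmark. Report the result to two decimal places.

IR = (Rp − Rb) / TE = (2.40% − 4.87%) / 9.48% = -2.47% / 9.48% = -0.2605

-0.26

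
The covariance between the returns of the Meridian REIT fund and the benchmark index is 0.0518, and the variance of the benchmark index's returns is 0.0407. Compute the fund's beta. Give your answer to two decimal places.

β = Cov(Rp, Rm) / Var(Rm) = 0.0518 / 0.0407 = 1.2727

1.27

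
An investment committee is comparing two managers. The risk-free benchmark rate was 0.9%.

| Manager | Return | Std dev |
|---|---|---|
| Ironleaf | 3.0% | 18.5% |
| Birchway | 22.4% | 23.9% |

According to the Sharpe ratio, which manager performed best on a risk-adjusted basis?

Birchway

Ironleaf: Sharpe ratio = (3.0% − 0.9%) / 18.5% = 0.114
Birchway: Sharpe ratio = (22.4% − 0.9%) / 23.9% = 0.900
Highest: Birchway (0.900).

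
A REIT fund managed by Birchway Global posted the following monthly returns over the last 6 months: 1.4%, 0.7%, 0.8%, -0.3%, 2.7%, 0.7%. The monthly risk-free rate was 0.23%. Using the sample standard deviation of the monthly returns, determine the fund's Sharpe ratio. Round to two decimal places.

0.77

r̄ = (1.4 + 0.7 + 0.8 − 0.3 + 2.7 + 0.7) / 6 = 6.00 / 6 = 1.0000%
Sample std dev = √[4.9600 / 5] = 0.9960%
Sharpe = (r̄ − rf) / σ = (1.0000 − 0.23) / 0.9960 = 0.7700 / 0.9960 = 0.7731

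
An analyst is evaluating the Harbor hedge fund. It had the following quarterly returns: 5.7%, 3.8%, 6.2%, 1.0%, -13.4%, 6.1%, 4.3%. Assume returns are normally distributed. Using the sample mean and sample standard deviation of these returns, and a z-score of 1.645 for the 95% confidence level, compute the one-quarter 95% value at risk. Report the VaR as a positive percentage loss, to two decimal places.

9.57

r̄ = (5.7 + 3.8 + 6.2 + 1 − 13.4 + 6.1 + 4.3) / 7 = 13.70 / 7 = 1.9571%
Σ(r − r̄)² = (5.7 − 1.9571)² + (3.8 − 1.9571)² + … = 294.8171
σ = √[294.8171 / 6] = 7.0097%
VaR = −(r̄ − z·σ) = −(1.9571 − 1.645 × 7.0097) = −(-9.5739) = 9.5739%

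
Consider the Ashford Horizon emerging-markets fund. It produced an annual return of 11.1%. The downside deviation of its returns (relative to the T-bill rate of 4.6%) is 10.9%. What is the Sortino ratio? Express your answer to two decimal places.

0.60

Sortino = (Rp − Rf) / σd = (11.1% − 4.6%) / 10.9% = 6.50% / 10.9% = 0.5963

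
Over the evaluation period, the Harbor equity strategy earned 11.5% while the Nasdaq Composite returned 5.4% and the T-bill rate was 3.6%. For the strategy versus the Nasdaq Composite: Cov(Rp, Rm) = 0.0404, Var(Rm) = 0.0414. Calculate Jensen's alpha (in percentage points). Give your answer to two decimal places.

6.14

β = Cov / Var = 0.0404 / 0.0414 = 0.9758
E[R] = Rf + β(Rm − Rf) = 3.6% + 0.9758 × (5.4% − 3.6%) = 5.3564%
α = Rp − E[R] = 11.5% − 5.3564% = 6.1436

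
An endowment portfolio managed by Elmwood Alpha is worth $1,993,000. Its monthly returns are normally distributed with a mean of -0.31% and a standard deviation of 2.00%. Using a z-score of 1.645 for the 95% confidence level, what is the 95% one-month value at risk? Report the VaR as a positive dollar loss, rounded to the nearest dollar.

Return at the 95% tail: μ − z·σ = -0.31% − 1.645 × 2.00% = -0.31 − 3.2900 = -3.6000%
VaR = −(-3.6000%) × $1,993,000 = 3.6000% × $1,993,000 = $71,748

$71,748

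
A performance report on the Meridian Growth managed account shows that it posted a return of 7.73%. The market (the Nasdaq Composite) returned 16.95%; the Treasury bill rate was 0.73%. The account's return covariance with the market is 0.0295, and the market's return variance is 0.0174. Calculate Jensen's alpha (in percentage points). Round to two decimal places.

-20.50

β = Cov / Var = 0.0295 / 0.0174 = 1.6954
E[R] = Rf + β(Rm − Rf) = 0.73% + 1.6954 × (16.95% − 0.73%) = 28.2294%
α = Rp − E[R] = 7.73% − 28.2294% = -20.4994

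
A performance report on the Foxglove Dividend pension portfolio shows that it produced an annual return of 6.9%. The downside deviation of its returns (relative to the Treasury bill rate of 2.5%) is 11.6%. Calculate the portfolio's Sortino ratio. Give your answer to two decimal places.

0.38

Sortino = (Rp − Rf) / σd = (6.9% − 2.5%) / 11.6% = 4.40% / 11.6% = 0.3793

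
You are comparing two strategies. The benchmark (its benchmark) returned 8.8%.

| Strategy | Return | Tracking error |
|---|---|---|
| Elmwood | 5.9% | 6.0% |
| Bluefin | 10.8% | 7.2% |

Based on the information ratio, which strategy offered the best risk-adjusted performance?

Elmwood: IR = (5.9% − 8.8%) / 6.0% = -0.483
Bluefin: IR = (10.8% − 8.8%) / 7.2% = 0.278
Highest: Bluefin (0.278).

Bluefin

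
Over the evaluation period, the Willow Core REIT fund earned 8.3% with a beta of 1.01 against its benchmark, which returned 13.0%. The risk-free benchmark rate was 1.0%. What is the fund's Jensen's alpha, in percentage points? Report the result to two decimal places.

CAPM expected return = Rf + β(Rm − Rf) = 1.0% + 1.01 × (13.0% − 1.0%) = 1 + 1.01 × 12.00 = 13.1200%
Jensen's α = Rp − E[R] = 8.3% − 13.1200% = -4.8200

-4.82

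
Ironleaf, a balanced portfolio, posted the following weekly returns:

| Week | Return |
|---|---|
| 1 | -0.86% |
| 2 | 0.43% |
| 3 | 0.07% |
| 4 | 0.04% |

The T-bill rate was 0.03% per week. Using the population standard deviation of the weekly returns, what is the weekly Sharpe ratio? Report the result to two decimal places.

-0.23

Mean return r̄ = -0.320 / 4 = -0.0800%
Σ(r − r̄)² = 0.9054; population σ = √(0.9054/4) = 0.4758%
Sharpe = (r̄ − rf) / σ = (-0.0800 − 0.03) / 0.4758 = -0.1100 / 0.4758 = -0.2312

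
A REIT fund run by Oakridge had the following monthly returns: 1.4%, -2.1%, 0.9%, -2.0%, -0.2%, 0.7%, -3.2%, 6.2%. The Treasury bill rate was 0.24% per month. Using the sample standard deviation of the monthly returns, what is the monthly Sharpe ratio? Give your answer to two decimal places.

-0.01

r̄ = (1.4 − 2.1 + 0.9 − 2 − 0.2 + 0.7 − 3.2 + 6.2) / 8 = 0.2125%
Σ(r − r̄)² = (1.4 − 0.2125)² + (-2.1 − 0.2125)² + … = 60.0288
sample σ = √(60.0288 / 7) = √8.5755 = 2.9284%
Sharpe = (r̄ − rf) / σ = (0.2125 − 0.24) / 2.9284 = -0.0275 / 2.9284 = -0.0094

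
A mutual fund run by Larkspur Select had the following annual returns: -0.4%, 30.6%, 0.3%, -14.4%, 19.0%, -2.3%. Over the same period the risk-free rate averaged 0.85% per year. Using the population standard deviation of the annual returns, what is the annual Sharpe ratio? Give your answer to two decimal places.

0.31

Mean return μ = 32.80 / 6 = 5.4667%
Population std dev = √[1330.9533 / 6] = 14.8938%
Sharpe = (μ − rf) / σ = (5.4667 − 0.85) / 14.8938 = 4.6167 / 14.8938 = 0.3100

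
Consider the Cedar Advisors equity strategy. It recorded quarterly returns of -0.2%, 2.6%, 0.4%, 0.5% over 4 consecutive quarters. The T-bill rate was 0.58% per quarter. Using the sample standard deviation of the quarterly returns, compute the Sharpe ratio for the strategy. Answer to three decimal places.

μ = (-0.2 + 2.6 + 0.4 + 0.5) / 4 = 3.30 / 4 = 0.8250%
Σ(r − μ)² = (-0.2 − 0.8250)² + (2.6 − 0.8250)² + … = 4.4875
σ = √[4.4875 / 3] = 1.2230%
Sharpe = (μ − rf) / σ = (0.8250 − 0.58) / 1.2230 = 0.2450 / 1.2230 = 0.2003

0.200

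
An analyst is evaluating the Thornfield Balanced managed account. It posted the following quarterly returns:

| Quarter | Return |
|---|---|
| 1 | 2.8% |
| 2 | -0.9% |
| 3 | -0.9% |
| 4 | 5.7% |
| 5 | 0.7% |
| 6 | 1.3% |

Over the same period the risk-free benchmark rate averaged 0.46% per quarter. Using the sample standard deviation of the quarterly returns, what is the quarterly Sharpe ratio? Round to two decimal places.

Mean return r̄ = 8.70 / 6 = 1.4500%
Σ(r − r̄)² = (2.8 − 1.4500)² + (-0.9 − 1.4500)² + (-0.9 − 1.4500)² + … = 31.5150
sample σ = √(31.5150 / 5) = √6.3030 = 2.5106%
Sharpe = (r̄ − rf) / σ = (1.4500 − 0.46) / 2.5106 = 0.9900 / 2.5106 = 0.3943

0.39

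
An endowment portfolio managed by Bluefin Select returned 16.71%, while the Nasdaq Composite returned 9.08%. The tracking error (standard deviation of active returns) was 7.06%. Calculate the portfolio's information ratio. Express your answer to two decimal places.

IR = (Rp − Rb) / TE = (16.71% − 9.08%) / 7.06% = 7.63% / 7.06% = 1.0807

1.08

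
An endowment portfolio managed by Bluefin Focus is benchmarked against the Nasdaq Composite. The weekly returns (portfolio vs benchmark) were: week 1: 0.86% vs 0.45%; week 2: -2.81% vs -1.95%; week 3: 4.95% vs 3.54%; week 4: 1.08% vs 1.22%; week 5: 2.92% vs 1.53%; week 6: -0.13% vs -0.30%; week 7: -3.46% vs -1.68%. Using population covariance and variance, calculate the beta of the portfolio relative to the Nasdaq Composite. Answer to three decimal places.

r̄p = 0.4871%,  r̄m = 0.4014%
Cov = Σ(rp − r̄p)(rm − r̄m) / 7 = 4.8082
Var(rm) = Σ(rm − r̄m)² / 7 = 3.1643
β = Cov / Var = 4.8082 / 3.1643 = 1.5195

1.520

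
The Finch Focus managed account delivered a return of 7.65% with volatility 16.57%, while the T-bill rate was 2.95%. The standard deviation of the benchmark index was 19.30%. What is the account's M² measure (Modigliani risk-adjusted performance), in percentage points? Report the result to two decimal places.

Sharpe = (Rp − Rf) / σp = (7.65% − 2.95%) / 16.57% = 0.2836
M² = Rf + Sharpe × σm = 2.95% + 0.2836 × 19.30% = 8.4235%

8.42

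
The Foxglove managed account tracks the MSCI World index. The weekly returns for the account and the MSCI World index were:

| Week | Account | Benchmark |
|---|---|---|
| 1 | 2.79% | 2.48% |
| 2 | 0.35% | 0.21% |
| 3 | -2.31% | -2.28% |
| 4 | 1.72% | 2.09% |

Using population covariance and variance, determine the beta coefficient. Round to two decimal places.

1.00

r̄p = 0.6375%,  r̄m = 0.6250%
Cov = Σ(rp − r̄p)(rm − r̄m) / 4 = 3.5651
Var(rm) = Σ(rm − r̄m)² / 4 = 3.5496
β = Cov / Var = 3.5651 / 3.5496 = 1.0044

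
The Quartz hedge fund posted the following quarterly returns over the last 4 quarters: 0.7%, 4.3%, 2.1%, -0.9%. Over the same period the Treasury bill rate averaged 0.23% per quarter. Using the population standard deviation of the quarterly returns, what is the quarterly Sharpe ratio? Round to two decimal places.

Mean return μ = 6.20 / 4 = 1.5500%
Population σ = √[Σ(r − μ)² / 4] = √[14.5900 / 4] = √3.6475 = 1.9098%
Sharpe = (μ − rf) / σ = (1.5500 − 0.23) / 1.9098 = 1.3200 / 1.9098 = 0.6912

0.69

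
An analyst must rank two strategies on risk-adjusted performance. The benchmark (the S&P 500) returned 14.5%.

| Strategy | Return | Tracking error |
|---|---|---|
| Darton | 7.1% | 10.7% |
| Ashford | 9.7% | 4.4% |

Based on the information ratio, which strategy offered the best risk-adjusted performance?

Darton

Darton: IR = (7.1% − 14.5%) / 10.7% = -0.692
Ashford: IR = (9.7% − 14.5%) / 4.4% = -1.091
Highest: Darton (-0.692).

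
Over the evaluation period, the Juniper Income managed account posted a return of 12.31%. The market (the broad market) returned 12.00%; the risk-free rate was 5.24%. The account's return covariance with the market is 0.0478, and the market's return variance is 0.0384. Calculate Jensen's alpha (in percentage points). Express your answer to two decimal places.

-1.34

β = Cov / Var = 0.0478 / 0.0384 = 1.2448
E[R] = Rf + β(Rm − Rf) = 5.24% + 1.2448 × (12.00% − 5.24%) = 13.6548%
α = Rp − E[R] = 12.31% − 13.6548% = -1.3448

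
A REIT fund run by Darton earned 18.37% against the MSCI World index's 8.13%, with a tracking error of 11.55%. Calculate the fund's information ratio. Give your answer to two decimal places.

IR = (Rp − Rb) / TE = (18.37% − 8.13%) / 11.55% = 10.24% / 11.55% = 0.8866

0.89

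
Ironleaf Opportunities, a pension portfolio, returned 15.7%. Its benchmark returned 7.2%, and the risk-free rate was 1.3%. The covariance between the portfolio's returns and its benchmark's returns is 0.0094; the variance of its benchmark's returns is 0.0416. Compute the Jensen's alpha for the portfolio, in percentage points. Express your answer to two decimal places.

β = Cov / Var = 0.0094 / 0.0416 = 0.2260
E[R] = Rf + β(Rm − Rf) = 1.3% + 0.2260 × (7.2% − 1.3%) = 2.6334%
α = Rp − E[R] = 15.7% − 2.6334% = 13.0666

13.07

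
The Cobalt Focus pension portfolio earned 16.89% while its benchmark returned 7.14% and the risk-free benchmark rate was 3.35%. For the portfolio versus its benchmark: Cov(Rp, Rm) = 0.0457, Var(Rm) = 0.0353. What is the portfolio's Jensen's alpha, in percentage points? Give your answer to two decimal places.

β = Cov / Var = 0.0457 / 0.0353 = 1.2946
E[R] = Rf + β(Rm − Rf) = 3.35% + 1.2946 × (7.14% − 3.35%) = 8.2565%
α = Rp − E[R] = 16.89% − 8.2565% = 8.6335

8.63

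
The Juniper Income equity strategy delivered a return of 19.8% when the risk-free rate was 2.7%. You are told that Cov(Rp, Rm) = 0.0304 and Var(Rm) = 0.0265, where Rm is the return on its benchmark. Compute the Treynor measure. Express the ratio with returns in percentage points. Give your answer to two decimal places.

14.91

β = Cov / Var = 0.0304 / 0.0265 = 1.1472
Treynor = (Rp − Rf) / β = (19.8% − 2.7%) / 1.1472 = 17.10 / 1.1472 = 14.9059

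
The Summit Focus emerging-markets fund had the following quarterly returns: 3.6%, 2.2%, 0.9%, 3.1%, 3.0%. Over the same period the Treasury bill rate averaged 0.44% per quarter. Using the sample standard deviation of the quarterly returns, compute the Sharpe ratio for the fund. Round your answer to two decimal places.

2.01

r̄ = (3.6 + 2.2 + 0.9 + 3.1 + 3) / 5 = 2.5600%
Sample std dev = √[4.4520 / 4] = 1.0550%
Sharpe = (r̄ − rf) / σ = (2.5600 − 0.44) / 1.0550 = 2.1200 / 1.0550 = 2.0095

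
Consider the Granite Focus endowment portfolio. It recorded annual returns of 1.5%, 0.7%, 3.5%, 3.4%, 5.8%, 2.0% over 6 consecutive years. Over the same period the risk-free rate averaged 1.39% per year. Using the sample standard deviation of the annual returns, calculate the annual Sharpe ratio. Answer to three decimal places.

μ = (1.5 + 0.7 + 3.5 + 3.4 + 5.8 + 2) / 6 = 16.90 / 6 = 2.8167%
Sample σ = √[Σ(r − μ)² / 5] = √[16.5883 / 5] = √3.3177 = 1.8215%
Sharpe = (μ − rf) / σ = (2.8167 − 1.39) / 1.8215 = 1.4267 / 1.8215 = 0.7833

0.783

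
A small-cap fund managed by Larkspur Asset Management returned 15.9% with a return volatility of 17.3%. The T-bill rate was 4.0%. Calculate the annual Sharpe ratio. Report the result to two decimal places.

0.69

Sharpe = (Rp − Rf) / σp = (15.9% − 4.0%) / 17.3% = 11.90% / 17.3% = 0.6879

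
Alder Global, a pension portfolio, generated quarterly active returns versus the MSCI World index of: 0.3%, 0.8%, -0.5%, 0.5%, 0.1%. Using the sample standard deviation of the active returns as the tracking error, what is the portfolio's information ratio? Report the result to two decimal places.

0.49

r̄ = (0.3 + 0.8 − 0.5 + 0.5 + 0.1) / 5 = 1.20 / 5 = 0.2400%
Σ(r − r̄)² = (0.3 − 0.2400)² + (0.8 − 0.2400)² + (-0.5 − 0.2400)² + … = 0.9520
σ = √[0.9520 / 4] = 0.4879%
IR = r̄ / tracking error = 0.2400 / 0.4879 = 0.4919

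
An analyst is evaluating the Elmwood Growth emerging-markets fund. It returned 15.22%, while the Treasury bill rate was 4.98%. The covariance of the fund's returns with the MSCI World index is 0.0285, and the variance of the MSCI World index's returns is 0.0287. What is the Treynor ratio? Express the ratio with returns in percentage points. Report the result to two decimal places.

10.31

β = Cov / Var = 0.0285 / 0.0287 = 0.9930
Treynor = (Rp − Rf) / β = (15.22% − 4.98%) / 0.9930 = 10.24 / 0.9930 = 10.3122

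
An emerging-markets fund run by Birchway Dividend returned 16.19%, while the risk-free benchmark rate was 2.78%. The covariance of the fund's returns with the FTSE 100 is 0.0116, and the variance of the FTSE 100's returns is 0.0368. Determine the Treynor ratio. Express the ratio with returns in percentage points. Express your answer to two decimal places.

42.54

β = Cov / Var = 0.0116 / 0.0368 = 0.3152
Treynor = (Rp − Rf) / β = (16.19% − 2.78%) / 0.3152 = 13.41 / 0.3152 = 42.5444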